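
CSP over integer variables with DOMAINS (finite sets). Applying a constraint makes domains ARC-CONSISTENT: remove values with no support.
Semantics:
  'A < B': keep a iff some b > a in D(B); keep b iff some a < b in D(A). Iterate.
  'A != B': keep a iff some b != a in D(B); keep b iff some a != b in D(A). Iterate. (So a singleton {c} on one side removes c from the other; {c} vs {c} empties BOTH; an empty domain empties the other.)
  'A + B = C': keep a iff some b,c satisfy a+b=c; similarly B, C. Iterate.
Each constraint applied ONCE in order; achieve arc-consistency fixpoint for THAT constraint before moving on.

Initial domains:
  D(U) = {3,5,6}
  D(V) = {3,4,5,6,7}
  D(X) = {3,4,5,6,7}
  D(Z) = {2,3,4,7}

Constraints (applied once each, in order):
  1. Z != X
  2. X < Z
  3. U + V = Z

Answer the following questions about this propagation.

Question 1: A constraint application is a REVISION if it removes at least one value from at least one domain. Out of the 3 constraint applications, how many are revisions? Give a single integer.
Answer: 2

Derivation:
Constraint 1 (Z != X) on D(Z)={2,3,4,7} D(X)={3,4,5,6,7}: no change => not a revision
Constraint 2 (X < Z) on D(X)={3,4,5,6,7} D(Z)={2,3,4,7}: X {3,4,5,6,7}->{3,4,5,6}; Z {2,3,4,7}->{4,7} => REVISION
Constraint 3 (U + V = Z) on D(U)={3,5,6} D(V)={3,4,5,6,7} D(Z)={4,7}: U {3,5,6}->{3}; V {3,4,5,6,7}->{4}; Z {4,7}->{7} => REVISION
Total revisions = 2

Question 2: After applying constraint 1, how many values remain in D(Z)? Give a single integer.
Constraint 1 (Z != X) on D(Z)={2,3,4,7} D(X)={3,4,5,6,7}: no change
So after constraint 1: D(Z)={2,3,4,7}, size = 4

Answer: 4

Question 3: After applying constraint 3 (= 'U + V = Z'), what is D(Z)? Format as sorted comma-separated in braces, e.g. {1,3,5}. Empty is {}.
Constraint 1 (Z != X) on D(Z)={2,3,4,7} D(X)={3,4,5,6,7}: no change
Constraint 2 (X < Z) on D(X)={3,4,5,6,7} D(Z)={2,3,4,7}: X {3,4,5,6,7}->{3,4,5,6}; Z {2,3,4,7}->{4,7}
Constraint 3 (U + V = Z) on D(U)={3,5,6} D(V)={3,4,5,6,7} D(Z)={4,7}: U {3,5,6}->{3}; V {3,4,5,6,7}->{4}; Z {4,7}->{7}
So after constraint 3: D(Z) = {7}

Answer: {7}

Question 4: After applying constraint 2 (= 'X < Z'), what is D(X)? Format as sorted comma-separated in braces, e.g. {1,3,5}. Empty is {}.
Answer: {3,4,5,6}

Derivation:
Constraint 1 (Z != X) on D(Z)={2,3,4,7} D(X)={3,4,5,6,7}: no change
Constraint 2 (X < Z) on D(X)={3,4,5,6,7} D(Z)={2,3,4,7}: X {3,4,5,6,7}->{3,4,5,6}; Z {2,3,4,7}->{4,7}
So after constraint 2: D(X) = {3,4,5,6}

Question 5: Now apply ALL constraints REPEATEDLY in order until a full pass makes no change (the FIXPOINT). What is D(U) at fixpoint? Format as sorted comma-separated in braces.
Answer: {3}

Derivation:
pass 0 (initial): D(U)={3,5,6}
pass 1: U {3,5,6}->{3}; V {3,4,5,6,7}->{4}; X {3,4,5,6,7}->{3,4,5,6}; Z {2,3,4,7}->{7}
pass 2: no change
Fixpoint after 2 passes: D(U) = {3}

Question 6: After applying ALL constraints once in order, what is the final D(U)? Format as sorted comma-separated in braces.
Answer: {3}

Derivation:
Constraint 1 (Z != X) on D(Z)={2,3,4,7} D(X)={3,4,5,6,7}: no change
Constraint 2 (X < Z) on D(X)={3,4,5,6,7} D(Z)={2,3,4,7}: X {3,4,5,6,7}->{3,4,5,6}; Z {2,3,4,7}->{4,7}
Constraint 3 (U + V = Z) on D(U)={3,5,6} D(V)={3,4,5,6,7} D(Z)={4,7}: U {3,5,6}->{3}; V {3,4,5,6,7}->{4}; Z {4,7}->{7}
So after all 3 constraints: D(U) = {3}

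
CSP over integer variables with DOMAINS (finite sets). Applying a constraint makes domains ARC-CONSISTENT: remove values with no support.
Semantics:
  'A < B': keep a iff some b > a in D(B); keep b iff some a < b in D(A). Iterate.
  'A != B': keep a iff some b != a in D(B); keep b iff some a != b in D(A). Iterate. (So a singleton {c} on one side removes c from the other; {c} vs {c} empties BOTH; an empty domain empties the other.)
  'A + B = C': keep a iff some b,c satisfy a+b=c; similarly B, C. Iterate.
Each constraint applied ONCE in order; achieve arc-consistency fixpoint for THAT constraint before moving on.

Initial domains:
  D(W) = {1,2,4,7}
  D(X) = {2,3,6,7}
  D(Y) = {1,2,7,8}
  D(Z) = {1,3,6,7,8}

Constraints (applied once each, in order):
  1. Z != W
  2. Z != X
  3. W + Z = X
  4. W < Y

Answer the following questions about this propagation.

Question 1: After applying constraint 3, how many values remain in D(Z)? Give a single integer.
Answer: 3

Derivation:
Constraint 1 (Z != W) on D(Z)={1,3,6,7,8} D(W)={1,2,4,7}: no change
Constraint 2 (Z != X) on D(Z)={1,3,6,7,8} D(X)={2,3,6,7}: no change
Constraint 3 (W + Z = X) on D(W)={1,2,4,7} D(Z)={1,3,6,7,8} D(X)={2,3,6,7}: W {1,2,4,7}->{1,2,4}; Z {1,3,6,7,8}->{1,3,6}; X {2,3,6,7}->{2,3,7}
So after constraint 3: D(Z)={1,3,6}, size = 3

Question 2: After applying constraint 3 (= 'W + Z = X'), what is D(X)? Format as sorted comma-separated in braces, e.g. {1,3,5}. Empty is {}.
Constraint 1 (Z != W) on D(Z)={1,3,6,7,8} D(W)={1,2,4,7}: no change
Constraint 2 (Z != X) on D(Z)={1,3,6,7,8} D(X)={2,3,6,7}: no change
Constraint 3 (W + Z = X) on D(W)={1,2,4,7} D(Z)={1,3,6,7,8} D(X)={2,3,6,7}: W {1,2,4,7}->{1,2,4}; Z {1,3,6,7,8}->{1,3,6}; X {2,3,6,7}->{2,3,7}
So after constraint 3: D(X) = {2,3,7}

Answer: {2,3,7}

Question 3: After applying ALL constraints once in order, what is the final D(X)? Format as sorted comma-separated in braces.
Constraint 1 (Z != W) on D(Z)={1,3,6,7,8} D(W)={1,2,4,7}: no change
Constraint 2 (Z != X) on D(Z)={1,3,6,7,8} D(X)={2,3,6,7}: no change
Constraint 3 (W + Z = X) on D(W)={1,2,4,7} D(Z)={1,3,6,7,8} D(X)={2,3,6,7}: W {1,2,4,7}->{1,2,4}; Z {1,3,6,7,8}->{1,3,6}; X {2,3,6,7}->{2,3,7}
Constraint 4 (W < Y) on D(W)={1,2,4} D(Y)={1,2,7,8}: Y {1,2,7,8}->{2,7,8}
So after all 4 constraints: D(X) = {2,3,7}

Answer: {2,3,7}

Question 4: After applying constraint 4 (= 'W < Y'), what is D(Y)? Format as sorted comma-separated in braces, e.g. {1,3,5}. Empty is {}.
Answer: {2,7,8}

Derivation:
Constraint 1 (Z != W) on D(Z)={1,3,6,7,8} D(W)={1,2,4,7}: no change
Constraint 2 (Z != X) on D(Z)={1,3,6,7,8} D(X)={2,3,6,7}: no change
Constraint 3 (W + Z = X) on D(W)={1,2,4,7} D(Z)={1,3,6,7,8} D(X)={2,3,6,7}: W {1,2,4,7}->{1,2,4}; Z {1,3,6,7,8}->{1,3,6}; X {2,3,6,7}->{2,3,7}
Constraint 4 (W < Y) on D(W)={1,2,4} D(Y)={1,2,7,8}: Y {1,2,7,8}->{2,7,8}
So after constraint 4: D(Y) = {2,7,8}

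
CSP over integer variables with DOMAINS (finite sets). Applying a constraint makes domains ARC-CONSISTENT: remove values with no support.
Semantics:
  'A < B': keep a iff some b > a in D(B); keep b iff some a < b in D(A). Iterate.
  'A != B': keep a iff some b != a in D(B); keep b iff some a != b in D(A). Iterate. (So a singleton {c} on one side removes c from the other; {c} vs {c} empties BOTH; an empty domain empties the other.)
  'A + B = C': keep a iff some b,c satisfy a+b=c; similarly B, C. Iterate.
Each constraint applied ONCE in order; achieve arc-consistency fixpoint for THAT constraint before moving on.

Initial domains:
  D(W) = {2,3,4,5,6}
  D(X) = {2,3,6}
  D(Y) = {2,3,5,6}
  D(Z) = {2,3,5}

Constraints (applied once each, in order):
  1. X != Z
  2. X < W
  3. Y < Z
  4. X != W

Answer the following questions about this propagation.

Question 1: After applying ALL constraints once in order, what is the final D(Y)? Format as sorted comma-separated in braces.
Answer: {2,3}

Derivation:
Constraint 1 (X != Z) on D(X)={2,3,6} D(Z)={2,3,5}: no change
Constraint 2 (X < W) on D(X)={2,3,6} D(W)={2,3,4,5,6}: X {2,3,6}->{2,3}; W {2,3,4,5,6}->{3,4,5,6}
Constraint 3 (Y < Z) on D(Y)={2,3,5,6} D(Z)={2,3,5}: Y {2,3,5,6}->{2,3}; Z {2,3,5}->{3,5}
Constraint 4 (X != W) on D(X)={2,3} D(W)={3,4,5,6}: no change
So after all 4 constraints: D(Y) = {2,3}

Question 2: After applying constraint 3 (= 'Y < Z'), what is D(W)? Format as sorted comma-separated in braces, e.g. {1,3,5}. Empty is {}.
Answer: {3,4,5,6}

Derivation:
Constraint 1 (X != Z) on D(X)={2,3,6} D(Z)={2,3,5}: no change
Constraint 2 (X < W) on D(X)={2,3,6} D(W)={2,3,4,5,6}: X {2,3,6}->{2,3}; W {2,3,4,5,6}->{3,4,5,6}
Constraint 3 (Y < Z) on D(Y)={2,3,5,6} D(Z)={2,3,5}: Y {2,3,5,6}->{2,3}; Z {2,3,5}->{3,5}
So after constraint 3: D(W) = {3,4,5,6}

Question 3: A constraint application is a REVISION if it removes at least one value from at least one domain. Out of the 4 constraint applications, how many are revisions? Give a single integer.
Constraint 1 (X != Z) on D(X)={2,3,6} D(Z)={2,3,5}: no change => not a revision
Constraint 2 (X < W) on D(X)={2,3,6} D(W)={2,3,4,5,6}: X {2,3,6}->{2,3}; W {2,3,4,5,6}->{3,4,5,6} => REVISION
Constraint 3 (Y < Z) on D(Y)={2,3,5,6} D(Z)={2,3,5}: Y {2,3,5,6}->{2,3}; Z {2,3,5}->{3,5} => REVISION
Constraint 4 (X != W) on D(X)={2,3} D(W)={3,4,5,6}: no change => not a revision
Total revisions = 2

Answer: 2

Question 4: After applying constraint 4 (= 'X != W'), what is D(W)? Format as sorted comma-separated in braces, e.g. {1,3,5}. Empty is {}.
Constraint 1 (X != Z) on D(X)={2,3,6} D(Z)={2,3,5}: no change
Constraint 2 (X < W) on D(X)={2,3,6} D(W)={2,3,4,5,6}: X {2,3,6}->{2,3}; W {2,3,4,5,6}->{3,4,5,6}
Constraint 3 (Y < Z) on D(Y)={2,3,5,6} D(Z)={2,3,5}: Y {2,3,5,6}->{2,3}; Z {2,3,5}->{3,5}
Constraint 4 (X != W) on D(X)={2,3} D(W)={3,4,5,6}: no change
So after constraint 4: D(W) = {3,4,5,6}

Answer: {3,4,5,6}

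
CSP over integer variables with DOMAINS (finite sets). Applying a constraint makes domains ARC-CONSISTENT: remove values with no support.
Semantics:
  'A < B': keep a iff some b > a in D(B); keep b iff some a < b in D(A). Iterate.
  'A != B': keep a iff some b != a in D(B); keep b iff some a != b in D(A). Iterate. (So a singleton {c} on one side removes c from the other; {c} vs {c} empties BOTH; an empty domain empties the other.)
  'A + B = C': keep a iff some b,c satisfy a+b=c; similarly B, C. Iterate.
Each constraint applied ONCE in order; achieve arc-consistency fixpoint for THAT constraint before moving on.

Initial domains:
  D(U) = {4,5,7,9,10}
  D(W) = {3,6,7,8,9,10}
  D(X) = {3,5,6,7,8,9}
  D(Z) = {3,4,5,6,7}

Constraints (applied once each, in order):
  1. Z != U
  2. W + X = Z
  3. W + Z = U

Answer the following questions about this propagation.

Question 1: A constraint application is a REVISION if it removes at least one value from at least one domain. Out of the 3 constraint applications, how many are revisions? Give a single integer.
Constraint 1 (Z != U) on D(Z)={3,4,5,6,7} D(U)={4,5,7,9,10}: no change => not a revision
Constraint 2 (W + X = Z) on D(W)={3,6,7,8,9,10} D(X)={3,5,6,7,8,9} D(Z)={3,4,5,6,7}: W {3,6,7,8,9,10}->{3}; X {3,5,6,7,8,9}->{3}; Z {3,4,5,6,7}->{6} => REVISION
Constraint 3 (W + Z = U) on D(W)={3} D(Z)={6} D(U)={4,5,7,9,10}: U {4,5,7,9,10}->{9} => REVISION
Total revisions = 2

Answer: 2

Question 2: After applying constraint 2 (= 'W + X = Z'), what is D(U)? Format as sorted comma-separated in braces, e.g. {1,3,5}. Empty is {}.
Answer: {4,5,7,9,10}

Derivation:
Constraint 1 (Z != U) on D(Z)={3,4,5,6,7} D(U)={4,5,7,9,10}: no change
Constraint 2 (W + X = Z) on D(W)={3,6,7,8,9,10} D(X)={3,5,6,7,8,9} D(Z)={3,4,5,6,7}: W {3,6,7,8,9,10}->{3}; X {3,5,6,7,8,9}->{3}; Z {3,4,5,6,7}->{6}
So after constraint 2: D(U) = {4,5,7,9,10}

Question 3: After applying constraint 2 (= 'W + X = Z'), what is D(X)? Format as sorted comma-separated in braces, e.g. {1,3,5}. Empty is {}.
Answer: {3}

Derivation:
Constraint 1 (Z != U) on D(Z)={3,4,5,6,7} D(U)={4,5,7,9,10}: no change
Constraint 2 (W + X = Z) on D(W)={3,6,7,8,9,10} D(X)={3,5,6,7,8,9} D(Z)={3,4,5,6,7}: W {3,6,7,8,9,10}->{3}; X {3,5,6,7,8,9}->{3}; Z {3,4,5,6,7}->{6}
So after constraint 2: D(X) = {3}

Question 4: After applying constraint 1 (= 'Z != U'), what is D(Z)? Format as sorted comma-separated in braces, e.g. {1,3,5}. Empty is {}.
Constraint 1 (Z != U) on D(Z)={3,4,5,6,7} D(U)={4,5,7,9,10}: no change
So after constraint 1: D(Z) = {3,4,5,6,7}

Answer: {3,4,5,6,7}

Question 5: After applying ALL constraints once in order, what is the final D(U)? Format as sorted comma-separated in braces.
Answer: {9}

Derivation:
Constraint 1 (Z != U) on D(Z)={3,4,5,6,7} D(U)={4,5,7,9,10}: no change
Constraint 2 (W + X = Z) on D(W)={3,6,7,8,9,10} D(X)={3,5,6,7,8,9} D(Z)={3,4,5,6,7}: W {3,6,7,8,9,10}->{3}; X {3,5,6,7,8,9}->{3}; Z {3,4,5,6,7}->{6}
Constraint 3 (W + Z = U) on D(W)={3} D(Z)={6} D(U)={4,5,7,9,10}: U {4,5,7,9,10}->{9}
So after all 3 constraints: D(U) = {9}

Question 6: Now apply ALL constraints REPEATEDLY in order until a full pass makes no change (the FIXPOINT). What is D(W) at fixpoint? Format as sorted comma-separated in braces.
pass 0 (initial): D(W)={3,6,7,8,9,10}
pass 1: U {4,5,7,9,10}->{9}; W {3,6,7,8,9,10}->{3}; X {3,5,6,7,8,9}->{3}; Z {3,4,5,6,7}->{6}
pass 2: no change
Fixpoint after 2 passes: D(W) = {3}

Answer: {3}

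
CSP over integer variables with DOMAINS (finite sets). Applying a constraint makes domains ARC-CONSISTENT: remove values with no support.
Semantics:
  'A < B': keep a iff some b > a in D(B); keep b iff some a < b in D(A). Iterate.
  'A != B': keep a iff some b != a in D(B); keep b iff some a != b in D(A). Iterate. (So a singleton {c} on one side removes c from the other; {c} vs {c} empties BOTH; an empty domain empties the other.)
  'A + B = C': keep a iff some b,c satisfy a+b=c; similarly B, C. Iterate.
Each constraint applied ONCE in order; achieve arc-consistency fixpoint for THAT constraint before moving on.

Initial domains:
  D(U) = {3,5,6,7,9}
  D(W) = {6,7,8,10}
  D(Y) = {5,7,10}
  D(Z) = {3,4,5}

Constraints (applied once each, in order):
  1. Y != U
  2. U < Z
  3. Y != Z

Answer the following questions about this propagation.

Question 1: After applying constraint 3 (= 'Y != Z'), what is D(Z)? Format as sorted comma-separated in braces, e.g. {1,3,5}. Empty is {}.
Answer: {4,5}

Derivation:
Constraint 1 (Y != U) on D(Y)={5,7,10} D(U)={3,5,6,7,9}: no change
Constraint 2 (U < Z) on D(U)={3,5,6,7,9} D(Z)={3,4,5}: U {3,5,6,7,9}->{3}; Z {3,4,5}->{4,5}
Constraint 3 (Y != Z) on D(Y)={5,7,10} D(Z)={4,5}: no change
So after constraint 3: D(Z) = {4,5}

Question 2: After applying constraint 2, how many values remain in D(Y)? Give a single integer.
Constraint 1 (Y != U) on D(Y)={5,7,10} D(U)={3,5,6,7,9}: no change
Constraint 2 (U < Z) on D(U)={3,5,6,7,9} D(Z)={3,4,5}: U {3,5,6,7,9}->{3}; Z {3,4,5}->{4,5}
So after constraint 2: D(Y)={5,7,10}, size = 3

Answer: 3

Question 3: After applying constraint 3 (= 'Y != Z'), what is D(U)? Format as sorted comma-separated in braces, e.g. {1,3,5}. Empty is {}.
Constraint 1 (Y != U) on D(Y)={5,7,10} D(U)={3,5,6,7,9}: no change
Constraint 2 (U < Z) on D(U)={3,5,6,7,9} D(Z)={3,4,5}: U {3,5,6,7,9}->{3}; Z {3,4,5}->{4,5}
Constraint 3 (Y != Z) on D(Y)={5,7,10} D(Z)={4,5}: no change
So after constraint 3: D(U) = {3}

Answer: {3}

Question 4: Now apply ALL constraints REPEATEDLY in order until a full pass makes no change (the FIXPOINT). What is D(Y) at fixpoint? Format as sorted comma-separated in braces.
Answer: {5,7,10}

Derivation:
pass 0 (initial): D(Y)={5,7,10}
pass 1: U {3,5,6,7,9}->{3}; Z {3,4,5}->{4,5}
pass 2: no change
Fixpoint after 2 passes: D(Y) = {5,7,10}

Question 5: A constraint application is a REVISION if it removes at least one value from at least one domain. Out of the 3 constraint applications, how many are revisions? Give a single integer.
Answer: 1

Derivation:
Constraint 1 (Y != U) on D(Y)={5,7,10} D(U)={3,5,6,7,9}: no change => not a revision
Constraint 2 (U < Z) on D(U)={3,5,6,7,9} D(Z)={3,4,5}: U {3,5,6,7,9}->{3}; Z {3,4,5}->{4,5} => REVISION
Constraint 3 (Y != Z) on D(Y)={5,7,10} D(Z)={4,5}: no change => not a revision
Total revisions = 1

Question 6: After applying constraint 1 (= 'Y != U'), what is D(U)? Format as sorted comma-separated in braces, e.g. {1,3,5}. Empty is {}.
Answer: {3,5,6,7,9}

Derivation:
Constraint 1 (Y != U) on D(Y)={5,7,10} D(U)={3,5,6,7,9}: no change
So after constraint 1: D(U) = {3,5,6,7,9}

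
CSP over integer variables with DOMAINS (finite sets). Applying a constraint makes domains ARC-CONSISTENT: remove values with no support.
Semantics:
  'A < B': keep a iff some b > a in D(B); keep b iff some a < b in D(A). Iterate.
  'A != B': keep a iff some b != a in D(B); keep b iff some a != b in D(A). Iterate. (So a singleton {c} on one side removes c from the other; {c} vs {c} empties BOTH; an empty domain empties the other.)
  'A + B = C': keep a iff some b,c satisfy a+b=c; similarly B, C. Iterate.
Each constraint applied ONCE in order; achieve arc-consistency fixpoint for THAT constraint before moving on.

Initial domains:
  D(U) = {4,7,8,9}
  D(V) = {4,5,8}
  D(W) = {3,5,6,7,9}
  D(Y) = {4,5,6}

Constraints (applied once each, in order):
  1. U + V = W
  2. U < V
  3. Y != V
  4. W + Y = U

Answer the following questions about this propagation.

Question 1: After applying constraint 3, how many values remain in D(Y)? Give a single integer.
Answer: 2

Derivation:
Constraint 1 (U + V = W) on D(U)={4,7,8,9} D(V)={4,5,8} D(W)={3,5,6,7,9}: U {4,7,8,9}->{4}; V {4,5,8}->{5}; W {3,5,6,7,9}->{9}
Constraint 2 (U < V) on D(U)={4} D(V)={5}: no change
Constraint 3 (Y != V) on D(Y)={4,5,6} D(V)={5}: Y {4,5,6}->{4,6}
So after constraint 3: D(Y)={4,6}, size = 2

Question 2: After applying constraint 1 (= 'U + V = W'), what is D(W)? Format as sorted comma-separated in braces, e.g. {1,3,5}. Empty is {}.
Constraint 1 (U + V = W) on D(U)={4,7,8,9} D(V)={4,5,8} D(W)={3,5,6,7,9}: U {4,7,8,9}->{4}; V {4,5,8}->{5}; W {3,5,6,7,9}->{9}
So after constraint 1: D(W) = {9}

Answer: {9}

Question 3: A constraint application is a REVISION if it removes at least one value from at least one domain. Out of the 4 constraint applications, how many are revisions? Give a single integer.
Answer: 3

Derivation:
Constraint 1 (U + V = W) on D(U)={4,7,8,9} D(V)={4,5,8} D(W)={3,5,6,7,9}: U {4,7,8,9}->{4}; V {4,5,8}->{5}; W {3,5,6,7,9}->{9} => REVISION
Constraint 2 (U < V) on D(U)={4} D(V)={5}: no change => not a revision
Constraint 3 (Y != V) on D(Y)={4,5,6} D(V)={5}: Y {4,5,6}->{4,6} => REVISION
Constraint 4 (W + Y = U) on D(W)={9} D(Y)={4,6} D(U)={4}: W {9}->{}; Y {4,6}->{}; U {4}->{} => REVISION
Total revisions = 3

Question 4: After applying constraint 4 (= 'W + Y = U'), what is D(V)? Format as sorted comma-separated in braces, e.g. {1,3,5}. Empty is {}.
Constraint 1 (U + V = W) on D(U)={4,7,8,9} D(V)={4,5,8} D(W)={3,5,6,7,9}: U {4,7,8,9}->{4}; V {4,5,8}->{5}; W {3,5,6,7,9}->{9}
Constraint 2 (U < V) on D(U)={4} D(V)={5}: no change
Constraint 3 (Y != V) on D(Y)={4,5,6} D(V)={5}: Y {4,5,6}->{4,6}
Constraint 4 (W + Y = U) on D(W)={9} D(Y)={4,6} D(U)={4}: W {9}->{}; Y {4,6}->{}; U {4}->{}
So after constraint 4: D(V) = {5}

Answer: {5}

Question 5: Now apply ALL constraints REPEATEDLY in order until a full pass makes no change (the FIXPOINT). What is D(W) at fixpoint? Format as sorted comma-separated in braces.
Answer: {}

Derivation:
pass 0 (initial): D(W)={3,5,6,7,9}
pass 1: U {4,7,8,9}->{}; V {4,5,8}->{5}; W {3,5,6,7,9}->{}; Y {4,5,6}->{}
pass 2: V {5}->{}
pass 3: no change
Fixpoint after 3 passes: D(W) = {}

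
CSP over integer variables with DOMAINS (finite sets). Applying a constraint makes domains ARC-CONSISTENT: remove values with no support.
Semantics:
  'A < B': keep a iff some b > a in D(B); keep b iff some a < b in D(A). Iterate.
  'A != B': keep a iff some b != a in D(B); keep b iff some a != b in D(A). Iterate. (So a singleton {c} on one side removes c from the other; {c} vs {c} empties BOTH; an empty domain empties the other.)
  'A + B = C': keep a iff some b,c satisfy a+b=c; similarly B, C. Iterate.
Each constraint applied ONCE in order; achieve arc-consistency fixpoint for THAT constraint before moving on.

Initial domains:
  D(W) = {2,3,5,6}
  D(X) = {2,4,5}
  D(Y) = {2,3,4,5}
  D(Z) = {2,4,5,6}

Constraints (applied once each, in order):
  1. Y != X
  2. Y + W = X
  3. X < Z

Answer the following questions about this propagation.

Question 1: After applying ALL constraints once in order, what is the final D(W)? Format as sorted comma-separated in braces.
Answer: {2,3}

Derivation:
Constraint 1 (Y != X) on D(Y)={2,3,4,5} D(X)={2,4,5}: no change
Constraint 2 (Y + W = X) on D(Y)={2,3,4,5} D(W)={2,3,5,6} D(X)={2,4,5}: Y {2,3,4,5}->{2,3}; W {2,3,5,6}->{2,3}; X {2,4,5}->{4,5}
Constraint 3 (X < Z) on D(X)={4,5} D(Z)={2,4,5,6}: Z {2,4,5,6}->{5,6}
So after all 3 constraints: D(W) = {2,3}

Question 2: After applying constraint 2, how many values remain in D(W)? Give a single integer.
Answer: 2

Derivation:
Constraint 1 (Y != X) on D(Y)={2,3,4,5} D(X)={2,4,5}: no change
Constraint 2 (Y + W = X) on D(Y)={2,3,4,5} D(W)={2,3,5,6} D(X)={2,4,5}: Y {2,3,4,5}->{2,3}; W {2,3,5,6}->{2,3}; X {2,4,5}->{4,5}
So after constraint 2: D(W)={2,3}, size = 2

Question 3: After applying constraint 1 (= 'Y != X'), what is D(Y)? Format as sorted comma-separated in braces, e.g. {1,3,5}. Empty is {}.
Constraint 1 (Y != X) on D(Y)={2,3,4,5} D(X)={2,4,5}: no change
So after constraint 1: D(Y) = {2,3,4,5}

Answer: {2,3,4,5}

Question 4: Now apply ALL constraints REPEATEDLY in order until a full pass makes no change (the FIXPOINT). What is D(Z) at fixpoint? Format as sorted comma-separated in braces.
Answer: {5,6}

Derivation:
pass 0 (initial): D(Z)={2,4,5,6}
pass 1: W {2,3,5,6}->{2,3}; X {2,4,5}->{4,5}; Y {2,3,4,5}->{2,3}; Z {2,4,5,6}->{5,6}
pass 2: no change
Fixpoint after 2 passes: D(Z) = {5,6}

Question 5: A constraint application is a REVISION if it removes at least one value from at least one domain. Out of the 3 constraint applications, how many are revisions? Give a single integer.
Constraint 1 (Y != X) on D(Y)={2,3,4,5} D(X)={2,4,5}: no change => not a revision
Constraint 2 (Y + W = X) on D(Y)={2,3,4,5} D(W)={2,3,5,6} D(X)={2,4,5}: Y {2,3,4,5}->{2,3}; W {2,3,5,6}->{2,3}; X {2,4,5}->{4,5} => REVISION
Constraint 3 (X < Z) on D(X)={4,5} D(Z)={2,4,5,6}: Z {2,4,5,6}->{5,6} => REVISION
Total revisions = 2

Answer: 2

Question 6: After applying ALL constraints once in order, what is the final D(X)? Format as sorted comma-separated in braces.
Answer: {4,5}

Derivation:
Constraint 1 (Y != X) on D(Y)={2,3,4,5} D(X)={2,4,5}: no change
Constraint 2 (Y + W = X) on D(Y)={2,3,4,5} D(W)={2,3,5,6} D(X)={2,4,5}: Y {2,3,4,5}->{2,3}; W {2,3,5,6}->{2,3}; X {2,4,5}->{4,5}
Constraint 3 (X < Z) on D(X)={4,5} D(Z)={2,4,5,6}: Z {2,4,5,6}->{5,6}
So after all 3 constraints: D(X) = {4,5}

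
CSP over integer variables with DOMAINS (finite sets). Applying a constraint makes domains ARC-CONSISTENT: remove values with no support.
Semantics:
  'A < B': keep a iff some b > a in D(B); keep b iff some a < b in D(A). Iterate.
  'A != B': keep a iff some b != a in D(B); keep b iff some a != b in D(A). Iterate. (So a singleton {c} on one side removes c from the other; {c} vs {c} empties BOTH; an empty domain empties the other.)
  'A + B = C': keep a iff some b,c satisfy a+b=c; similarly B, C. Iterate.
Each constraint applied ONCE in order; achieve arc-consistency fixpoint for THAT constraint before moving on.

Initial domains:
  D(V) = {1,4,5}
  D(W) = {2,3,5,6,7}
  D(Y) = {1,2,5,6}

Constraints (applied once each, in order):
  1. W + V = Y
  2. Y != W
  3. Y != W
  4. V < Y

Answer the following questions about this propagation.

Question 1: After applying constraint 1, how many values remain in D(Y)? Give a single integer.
Constraint 1 (W + V = Y) on D(W)={2,3,5,6,7} D(V)={1,4,5} D(Y)={1,2,5,6}: W {2,3,5,6,7}->{2,5}; V {1,4,5}->{1,4}; Y {1,2,5,6}->{6}
So after constraint 1: D(Y)={6}, size = 1

Answer: 1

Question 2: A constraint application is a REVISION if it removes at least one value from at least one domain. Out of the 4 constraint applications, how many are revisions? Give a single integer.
Answer: 1

Derivation:
Constraint 1 (W + V = Y) on D(W)={2,3,5,6,7} D(V)={1,4,5} D(Y)={1,2,5,6}: W {2,3,5,6,7}->{2,5}; V {1,4,5}->{1,4}; Y {1,2,5,6}->{6} => REVISION
Constraint 2 (Y != W) on D(Y)={6} D(W)={2,5}: no change => not a revision
Constraint 3 (Y != W) on D(Y)={6} D(W)={2,5}: no change => not a revision
Constraint 4 (V < Y) on D(V)={1,4} D(Y)={6}: no change => not a revision
Total revisions = 1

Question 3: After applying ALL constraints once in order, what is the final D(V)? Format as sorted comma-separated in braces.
Constraint 1 (W + V = Y) on D(W)={2,3,5,6,7} D(V)={1,4,5} D(Y)={1,2,5,6}: W {2,3,5,6,7}->{2,5}; V {1,4,5}->{1,4}; Y {1,2,5,6}->{6}
Constraint 2 (Y != W) on D(Y)={6} D(W)={2,5}: no change
Constraint 3 (Y != W) on D(Y)={6} D(W)={2,5}: no change
Constraint 4 (V < Y) on D(V)={1,4} D(Y)={6}: no change
So after all 4 constraints: D(V) = {1,4}

Answer: {1,4}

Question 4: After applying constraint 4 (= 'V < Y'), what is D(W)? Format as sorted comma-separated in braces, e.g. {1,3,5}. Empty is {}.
Constraint 1 (W + V = Y) on D(W)={2,3,5,6,7} D(V)={1,4,5} D(Y)={1,2,5,6}: W {2,3,5,6,7}->{2,5}; V {1,4,5}->{1,4}; Y {1,2,5,6}->{6}
Constraint 2 (Y != W) on D(Y)={6} D(W)={2,5}: no change
Constraint 3 (Y != W) on D(Y)={6} D(W)={2,5}: no change
Constraint 4 (V < Y) on D(V)={1,4} D(Y)={6}: no change
So after constraint 4: D(W) = {2,5}

Answer: {2,5}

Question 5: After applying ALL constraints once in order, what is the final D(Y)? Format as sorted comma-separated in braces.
Answer: {6}

Derivation:
Constraint 1 (W + V = Y) on D(W)={2,3,5,6,7} D(V)={1,4,5} D(Y)={1,2,5,6}: W {2,3,5,6,7}->{2,5}; V {1,4,5}->{1,4}; Y {1,2,5,6}->{6}
Constraint 2 (Y != W) on D(Y)={6} D(W)={2,5}: no change
Constraint 3 (Y != W) on D(Y)={6} D(W)={2,5}: no change
Constraint 4 (V < Y) on D(V)={1,4} D(Y)={6}: no change
So after all 4 constraints: D(Y) = {6}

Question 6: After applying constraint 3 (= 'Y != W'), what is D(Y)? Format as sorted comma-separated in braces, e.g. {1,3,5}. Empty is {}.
Answer: {6}

Derivation:
Constraint 1 (W + V = Y) on D(W)={2,3,5,6,7} D(V)={1,4,5} D(Y)={1,2,5,6}: W {2,3,5,6,7}->{2,5}; V {1,4,5}->{1,4}; Y {1,2,5,6}->{6}
Constraint 2 (Y != W) on D(Y)={6} D(W)={2,5}: no change
Constraint 3 (Y != W) on D(Y)={6} D(W)={2,5}: no change
So after constraint 3: D(Y) = {6}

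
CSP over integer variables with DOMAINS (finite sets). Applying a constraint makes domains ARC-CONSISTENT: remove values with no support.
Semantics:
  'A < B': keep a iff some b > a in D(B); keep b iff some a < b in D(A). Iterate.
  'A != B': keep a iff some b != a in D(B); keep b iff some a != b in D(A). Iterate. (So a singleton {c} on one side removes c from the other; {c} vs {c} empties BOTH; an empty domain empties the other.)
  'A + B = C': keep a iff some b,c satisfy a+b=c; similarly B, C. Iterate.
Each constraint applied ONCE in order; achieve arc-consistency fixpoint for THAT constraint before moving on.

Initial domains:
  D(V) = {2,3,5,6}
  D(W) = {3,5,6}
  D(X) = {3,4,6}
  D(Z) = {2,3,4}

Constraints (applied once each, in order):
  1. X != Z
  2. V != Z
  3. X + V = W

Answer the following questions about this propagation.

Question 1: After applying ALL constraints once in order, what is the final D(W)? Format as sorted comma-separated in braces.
Constraint 1 (X != Z) on D(X)={3,4,6} D(Z)={2,3,4}: no change
Constraint 2 (V != Z) on D(V)={2,3,5,6} D(Z)={2,3,4}: no change
Constraint 3 (X + V = W) on D(X)={3,4,6} D(V)={2,3,5,6} D(W)={3,5,6}: X {3,4,6}->{3,4}; V {2,3,5,6}->{2,3}; W {3,5,6}->{5,6}
So after all 3 constraints: D(W) = {5,6}

Answer: {5,6}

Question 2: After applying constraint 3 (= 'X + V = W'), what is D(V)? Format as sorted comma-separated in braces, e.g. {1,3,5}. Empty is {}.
Answer: {2,3}

Derivation:
Constraint 1 (X != Z) on D(X)={3,4,6} D(Z)={2,3,4}: no change
Constraint 2 (V != Z) on D(V)={2,3,5,6} D(Z)={2,3,4}: no change
Constraint 3 (X + V = W) on D(X)={3,4,6} D(V)={2,3,5,6} D(W)={3,5,6}: X {3,4,6}->{3,4}; V {2,3,5,6}->{2,3}; W {3,5,6}->{5,6}
So after constraint 3: D(V) = {2,3}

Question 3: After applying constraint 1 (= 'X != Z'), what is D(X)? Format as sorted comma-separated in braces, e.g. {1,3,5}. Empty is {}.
Answer: {3,4,6}

Derivation:
Constraint 1 (X != Z) on D(X)={3,4,6} D(Z)={2,3,4}: no change
So after constraint 1: D(X) = {3,4,6}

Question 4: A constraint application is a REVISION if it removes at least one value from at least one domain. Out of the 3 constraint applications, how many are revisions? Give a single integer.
Constraint 1 (X != Z) on D(X)={3,4,6} D(Z)={2,3,4}: no change => not a revision
Constraint 2 (V != Z) on D(V)={2,3,5,6} D(Z)={2,3,4}: no change => not a revision
Constraint 3 (X + V = W) on D(X)={3,4,6} D(V)={2,3,5,6} D(W)={3,5,6}: X {3,4,6}->{3,4}; V {2,3,5,6}->{2,3}; W {3,5,6}->{5,6} => REVISION
Total revisions = 1

Answer: 1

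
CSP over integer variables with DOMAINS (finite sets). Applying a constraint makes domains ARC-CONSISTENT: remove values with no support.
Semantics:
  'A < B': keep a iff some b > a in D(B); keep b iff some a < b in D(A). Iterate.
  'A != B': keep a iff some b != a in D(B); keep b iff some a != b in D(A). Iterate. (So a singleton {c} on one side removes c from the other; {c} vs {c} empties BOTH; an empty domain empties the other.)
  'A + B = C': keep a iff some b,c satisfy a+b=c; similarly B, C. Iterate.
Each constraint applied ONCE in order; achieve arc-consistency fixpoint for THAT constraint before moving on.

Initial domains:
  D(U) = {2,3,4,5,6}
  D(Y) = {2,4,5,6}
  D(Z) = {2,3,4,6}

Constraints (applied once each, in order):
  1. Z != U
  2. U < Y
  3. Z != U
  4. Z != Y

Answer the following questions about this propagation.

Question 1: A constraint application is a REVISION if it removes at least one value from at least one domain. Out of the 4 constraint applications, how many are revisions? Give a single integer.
Constraint 1 (Z != U) on D(Z)={2,3,4,6} D(U)={2,3,4,5,6}: no change => not a revision
Constraint 2 (U < Y) on D(U)={2,3,4,5,6} D(Y)={2,4,5,6}: U {2,3,4,5,6}->{2,3,4,5}; Y {2,4,5,6}->{4,5,6} => REVISION
Constraint 3 (Z != U) on D(Z)={2,3,4,6} D(U)={2,3,4,5}: no change => not a revision
Constraint 4 (Z != Y) on D(Z)={2,3,4,6} D(Y)={4,5,6}: no change => not a revision
Total revisions = 1

Answer: 1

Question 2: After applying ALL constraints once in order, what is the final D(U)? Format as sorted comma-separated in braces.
Answer: {2,3,4,5}

Derivation:
Constraint 1 (Z != U) on D(Z)={2,3,4,6} D(U)={2,3,4,5,6}: no change
Constraint 2 (U < Y) on D(U)={2,3,4,5,6} D(Y)={2,4,5,6}: U {2,3,4,5,6}->{2,3,4,5}; Y {2,4,5,6}->{4,5,6}
Constraint 3 (Z != U) on D(Z)={2,3,4,6} D(U)={2,3,4,5}: no change
Constraint 4 (Z != Y) on D(Z)={2,3,4,6} D(Y)={4,5,6}: no change
So after all 4 constraints: D(U) = {2,3,4,5}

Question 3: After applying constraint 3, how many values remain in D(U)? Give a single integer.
Constraint 1 (Z != U) on D(Z)={2,3,4,6} D(U)={2,3,4,5,6}: no change
Constraint 2 (U < Y) on D(U)={2,3,4,5,6} D(Y)={2,4,5,6}: U {2,3,4,5,6}->{2,3,4,5}; Y {2,4,5,6}->{4,5,6}
Constraint 3 (Z != U) on D(Z)={2,3,4,6} D(U)={2,3,4,5}: no change
So after constraint 3: D(U)={2,3,4,5}, size = 4

Answer: 4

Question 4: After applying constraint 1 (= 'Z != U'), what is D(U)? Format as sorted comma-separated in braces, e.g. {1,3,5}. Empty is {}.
Answer: {2,3,4,5,6}

Derivation:
Constraint 1 (Z != U) on D(Z)={2,3,4,6} D(U)={2,3,4,5,6}: no change
So after constraint 1: D(U) = {2,3,4,5,6}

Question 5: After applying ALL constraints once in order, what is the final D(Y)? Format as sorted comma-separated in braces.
Answer: {4,5,6}

Derivation:
Constraint 1 (Z != U) on D(Z)={2,3,4,6} D(U)={2,3,4,5,6}: no change
Constraint 2 (U < Y) on D(U)={2,3,4,5,6} D(Y)={2,4,5,6}: U {2,3,4,5,6}->{2,3,4,5}; Y {2,4,5,6}->{4,5,6}
Constraint 3 (Z != U) on D(Z)={2,3,4,6} D(U)={2,3,4,5}: no change
Constraint 4 (Z != Y) on D(Z)={2,3,4,6} D(Y)={4,5,6}: no change
So after all 4 constraints: D(Y) = {4,5,6}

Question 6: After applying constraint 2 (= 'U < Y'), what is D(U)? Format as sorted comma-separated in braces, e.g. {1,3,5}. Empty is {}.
Answer: {2,3,4,5}

Derivation:
Constraint 1 (Z != U) on D(Z)={2,3,4,6} D(U)={2,3,4,5,6}: no change
Constraint 2 (U < Y) on D(U)={2,3,4,5,6} D(Y)={2,4,5,6}: U {2,3,4,5,6}->{2,3,4,5}; Y {2,4,5,6}->{4,5,6}
So after constraint 2: D(U) = {2,3,4,5}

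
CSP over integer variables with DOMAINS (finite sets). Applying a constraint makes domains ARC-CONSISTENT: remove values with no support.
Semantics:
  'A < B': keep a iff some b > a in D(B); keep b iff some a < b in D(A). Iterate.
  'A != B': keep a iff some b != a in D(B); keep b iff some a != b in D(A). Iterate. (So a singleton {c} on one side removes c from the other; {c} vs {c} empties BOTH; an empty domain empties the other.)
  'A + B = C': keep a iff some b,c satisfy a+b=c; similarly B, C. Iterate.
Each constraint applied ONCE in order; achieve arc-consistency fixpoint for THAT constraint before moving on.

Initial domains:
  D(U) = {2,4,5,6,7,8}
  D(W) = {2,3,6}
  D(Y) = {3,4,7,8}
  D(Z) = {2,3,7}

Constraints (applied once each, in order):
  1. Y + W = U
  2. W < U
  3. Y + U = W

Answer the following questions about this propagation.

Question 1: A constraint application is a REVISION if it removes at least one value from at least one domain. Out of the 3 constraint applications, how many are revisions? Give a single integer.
Constraint 1 (Y + W = U) on D(Y)={3,4,7,8} D(W)={2,3,6} D(U)={2,4,5,6,7,8}: Y {3,4,7,8}->{3,4}; W {2,3,6}->{2,3}; U {2,4,5,6,7,8}->{5,6,7} => REVISION
Constraint 2 (W < U) on D(W)={2,3} D(U)={5,6,7}: no change => not a revision
Constraint 3 (Y + U = W) on D(Y)={3,4} D(U)={5,6,7} D(W)={2,3}: Y {3,4}->{}; U {5,6,7}->{}; W {2,3}->{} => REVISION
Total revisions = 2

Answer: 2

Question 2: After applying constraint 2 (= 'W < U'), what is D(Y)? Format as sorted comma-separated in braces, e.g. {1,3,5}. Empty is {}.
Answer: {3,4}

Derivation:
Constraint 1 (Y + W = U) on D(Y)={3,4,7,8} D(W)={2,3,6} D(U)={2,4,5,6,7,8}: Y {3,4,7,8}->{3,4}; W {2,3,6}->{2,3}; U {2,4,5,6,7,8}->{5,6,7}
Constraint 2 (W < U) on D(W)={2,3} D(U)={5,6,7}: no change
So after constraint 2: D(Y) = {3,4}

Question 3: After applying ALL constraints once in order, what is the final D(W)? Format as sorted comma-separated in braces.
Constraint 1 (Y + W = U) on D(Y)={3,4,7,8} D(W)={2,3,6} D(U)={2,4,5,6,7,8}: Y {3,4,7,8}->{3,4}; W {2,3,6}->{2,3}; U {2,4,5,6,7,8}->{5,6,7}
Constraint 2 (W < U) on D(W)={2,3} D(U)={5,6,7}: no change
Constraint 3 (Y + U = W) on D(Y)={3,4} D(U)={5,6,7} D(W)={2,3}: Y {3,4}->{}; U {5,6,7}->{}; W {2,3}->{}
So after all 3 constraints: D(W) = {}

Answer: {}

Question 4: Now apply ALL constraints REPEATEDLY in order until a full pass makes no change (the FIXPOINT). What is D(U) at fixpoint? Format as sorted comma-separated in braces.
Answer: {}

Derivation:
pass 0 (initial): D(U)={2,4,5,6,7,8}
pass 1: U {2,4,5,6,7,8}->{}; W {2,3,6}->{}; Y {3,4,7,8}->{}
pass 2: no change
Fixpoint after 2 passes: D(U) = {}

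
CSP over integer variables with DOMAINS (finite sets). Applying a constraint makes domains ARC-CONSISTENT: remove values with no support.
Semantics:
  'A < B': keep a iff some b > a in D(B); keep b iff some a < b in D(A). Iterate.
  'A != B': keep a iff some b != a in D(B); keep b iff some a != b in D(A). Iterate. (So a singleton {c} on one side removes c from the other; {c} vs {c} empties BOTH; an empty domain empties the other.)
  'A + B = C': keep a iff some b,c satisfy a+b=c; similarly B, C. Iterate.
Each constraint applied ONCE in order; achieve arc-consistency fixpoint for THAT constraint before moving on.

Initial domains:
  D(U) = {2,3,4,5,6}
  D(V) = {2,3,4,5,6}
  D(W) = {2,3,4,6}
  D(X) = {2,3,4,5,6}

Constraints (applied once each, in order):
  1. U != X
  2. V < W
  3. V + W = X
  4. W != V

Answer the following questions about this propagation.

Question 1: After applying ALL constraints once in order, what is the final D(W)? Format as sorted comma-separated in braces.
Answer: {3,4}

Derivation:
Constraint 1 (U != X) on D(U)={2,3,4,5,6} D(X)={2,3,4,5,6}: no change
Constraint 2 (V < W) on D(V)={2,3,4,5,6} D(W)={2,3,4,6}: V {2,3,4,5,6}->{2,3,4,5}; W {2,3,4,6}->{3,4,6}
Constraint 3 (V + W = X) on D(V)={2,3,4,5} D(W)={3,4,6} D(X)={2,3,4,5,6}: V {2,3,4,5}->{2,3}; W {3,4,6}->{3,4}; X {2,3,4,5,6}->{5,6}
Constraint 4 (W != V) on D(W)={3,4} D(V)={2,3}: no change
So after all 4 constraints: D(W) = {3,4}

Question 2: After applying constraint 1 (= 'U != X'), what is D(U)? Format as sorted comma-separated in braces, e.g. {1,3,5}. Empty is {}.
Constraint 1 (U != X) on D(U)={2,3,4,5,6} D(X)={2,3,4,5,6}: no change
So after constraint 1: D(U) = {2,3,4,5,6}

Answer: {2,3,4,5,6}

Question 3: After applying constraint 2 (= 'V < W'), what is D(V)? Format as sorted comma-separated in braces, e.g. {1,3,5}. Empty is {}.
Constraint 1 (U != X) on D(U)={2,3,4,5,6} D(X)={2,3,4,5,6}: no change
Constraint 2 (V < W) on D(V)={2,3,4,5,6} D(W)={2,3,4,6}: V {2,3,4,5,6}->{2,3,4,5}; W {2,3,4,6}->{3,4,6}
So after constraint 2: D(V) = {2,3,4,5}

Answer: {2,3,4,5}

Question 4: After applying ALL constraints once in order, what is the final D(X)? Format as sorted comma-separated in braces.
Constraint 1 (U != X) on D(U)={2,3,4,5,6} D(X)={2,3,4,5,6}: no change
Constraint 2 (V < W) on D(V)={2,3,4,5,6} D(W)={2,3,4,6}: V {2,3,4,5,6}->{2,3,4,5}; W {2,3,4,6}->{3,4,6}
Constraint 3 (V + W = X) on D(V)={2,3,4,5} D(W)={3,4,6} D(X)={2,3,4,5,6}: V {2,3,4,5}->{2,3}; W {3,4,6}->{3,4}; X {2,3,4,5,6}->{5,6}
Constraint 4 (W != V) on D(W)={3,4} D(V)={2,3}: no change
So after all 4 constraints: D(X) = {5,6}

Answer: {5,6}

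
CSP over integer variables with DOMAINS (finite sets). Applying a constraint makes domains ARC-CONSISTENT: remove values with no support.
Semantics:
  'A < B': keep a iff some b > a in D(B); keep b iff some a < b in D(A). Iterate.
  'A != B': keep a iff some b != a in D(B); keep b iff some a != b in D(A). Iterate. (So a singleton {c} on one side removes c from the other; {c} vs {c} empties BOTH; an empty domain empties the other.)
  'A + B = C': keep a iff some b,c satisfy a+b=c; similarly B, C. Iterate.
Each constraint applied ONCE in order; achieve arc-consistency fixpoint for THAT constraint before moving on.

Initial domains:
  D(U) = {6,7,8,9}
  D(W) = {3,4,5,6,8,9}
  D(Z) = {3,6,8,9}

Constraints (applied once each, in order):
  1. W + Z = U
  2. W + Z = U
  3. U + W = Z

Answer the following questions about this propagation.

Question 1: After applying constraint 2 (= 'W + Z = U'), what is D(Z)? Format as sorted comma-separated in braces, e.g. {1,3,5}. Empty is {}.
Answer: {3,6}

Derivation:
Constraint 1 (W + Z = U) on D(W)={3,4,5,6,8,9} D(Z)={3,6,8,9} D(U)={6,7,8,9}: W {3,4,5,6,8,9}->{3,4,5,6}; Z {3,6,8,9}->{3,6}
Constraint 2 (W + Z = U) on D(W)={3,4,5,6} D(Z)={3,6} D(U)={6,7,8,9}: no change
So after constraint 2: D(Z) = {3,6}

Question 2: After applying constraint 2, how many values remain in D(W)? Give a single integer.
Answer: 4

Derivation:
Constraint 1 (W + Z = U) on D(W)={3,4,5,6,8,9} D(Z)={3,6,8,9} D(U)={6,7,8,9}: W {3,4,5,6,8,9}->{3,4,5,6}; Z {3,6,8,9}->{3,6}
Constraint 2 (W + Z = U) on D(W)={3,4,5,6} D(Z)={3,6} D(U)={6,7,8,9}: no change
So after constraint 2: D(W)={3,4,5,6}, size = 4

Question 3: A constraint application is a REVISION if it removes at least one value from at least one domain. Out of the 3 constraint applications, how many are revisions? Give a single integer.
Answer: 2

Derivation:
Constraint 1 (W + Z = U) on D(W)={3,4,5,6,8,9} D(Z)={3,6,8,9} D(U)={6,7,8,9}: W {3,4,5,6,8,9}->{3,4,5,6}; Z {3,6,8,9}->{3,6} => REVISION
Constraint 2 (W + Z = U) on D(W)={3,4,5,6} D(Z)={3,6} D(U)={6,7,8,9}: no change => not a revision
Constraint 3 (U + W = Z) on D(U)={6,7,8,9} D(W)={3,4,5,6} D(Z)={3,6}: U {6,7,8,9}->{}; W {3,4,5,6}->{}; Z {3,6}->{} => REVISION
Total revisions = 2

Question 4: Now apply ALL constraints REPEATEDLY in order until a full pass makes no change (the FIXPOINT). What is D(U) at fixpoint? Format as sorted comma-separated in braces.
Answer: {}

Derivation:
pass 0 (initial): D(U)={6,7,8,9}
pass 1: U {6,7,8,9}->{}; W {3,4,5,6,8,9}->{}; Z {3,6,8,9}->{}
pass 2: no change
Fixpoint after 2 passes: D(U) = {}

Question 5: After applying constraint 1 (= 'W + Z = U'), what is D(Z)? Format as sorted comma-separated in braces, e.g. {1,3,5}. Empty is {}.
Constraint 1 (W + Z = U) on D(W)={3,4,5,6,8,9} D(Z)={3,6,8,9} D(U)={6,7,8,9}: W {3,4,5,6,8,9}->{3,4,5,6}; Z {3,6,8,9}->{3,6}
So after constraint 1: D(Z) = {3,6}

Answer: {3,6}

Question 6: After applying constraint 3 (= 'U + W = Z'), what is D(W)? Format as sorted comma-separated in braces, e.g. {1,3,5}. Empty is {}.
Constraint 1 (W + Z = U) on D(W)={3,4,5,6,8,9} D(Z)={3,6,8,9} D(U)={6,7,8,9}: W {3,4,5,6,8,9}->{3,4,5,6}; Z {3,6,8,9}->{3,6}
Constraint 2 (W + Z = U) on D(W)={3,4,5,6} D(Z)={3,6} D(U)={6,7,8,9}: no change
Constraint 3 (U + W = Z) on D(U)={6,7,8,9} D(W)={3,4,5,6} D(Z)={3,6}: U {6,7,8,9}->{}; W {3,4,5,6}->{}; Z {3,6}->{}
So after constraint 3: D(W) = {}

Answer: {}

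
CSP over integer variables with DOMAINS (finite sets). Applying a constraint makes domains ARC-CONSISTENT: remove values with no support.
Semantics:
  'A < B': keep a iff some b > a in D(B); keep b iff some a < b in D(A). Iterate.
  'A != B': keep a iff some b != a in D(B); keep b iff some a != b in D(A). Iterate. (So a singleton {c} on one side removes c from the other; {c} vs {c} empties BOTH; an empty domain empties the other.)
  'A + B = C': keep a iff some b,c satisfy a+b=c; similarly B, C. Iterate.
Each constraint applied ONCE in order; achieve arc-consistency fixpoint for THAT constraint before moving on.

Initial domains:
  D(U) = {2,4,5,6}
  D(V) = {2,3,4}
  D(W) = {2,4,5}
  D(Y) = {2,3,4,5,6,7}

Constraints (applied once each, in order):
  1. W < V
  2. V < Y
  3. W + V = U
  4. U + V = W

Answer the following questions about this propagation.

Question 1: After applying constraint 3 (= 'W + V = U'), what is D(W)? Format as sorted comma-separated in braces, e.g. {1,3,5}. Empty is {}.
Answer: {2}

Derivation:
Constraint 1 (W < V) on D(W)={2,4,5} D(V)={2,3,4}: W {2,4,5}->{2}; V {2,3,4}->{3,4}
Constraint 2 (V < Y) on D(V)={3,4} D(Y)={2,3,4,5,6,7}: Y {2,3,4,5,6,7}->{4,5,6,7}
Constraint 3 (W + V = U) on D(W)={2} D(V)={3,4} D(U)={2,4,5,6}: U {2,4,5,6}->{5,6}
So after constraint 3: D(W) = {2}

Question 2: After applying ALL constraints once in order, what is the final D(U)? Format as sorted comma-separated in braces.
Answer: {}

Derivation:
Constraint 1 (W < V) on D(W)={2,4,5} D(V)={2,3,4}: W {2,4,5}->{2}; V {2,3,4}->{3,4}
Constraint 2 (V < Y) on D(V)={3,4} D(Y)={2,3,4,5,6,7}: Y {2,3,4,5,6,7}->{4,5,6,7}
Constraint 3 (W + V = U) on D(W)={2} D(V)={3,4} D(U)={2,4,5,6}: U {2,4,5,6}->{5,6}
Constraint 4 (U + V = W) on D(U)={5,6} D(V)={3,4} D(W)={2}: U {5,6}->{}; V {3,4}->{}; W {2}->{}
So after all 4 constraints: D(U) = {}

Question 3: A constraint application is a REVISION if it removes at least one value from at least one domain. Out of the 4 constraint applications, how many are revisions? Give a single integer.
Constraint 1 (W < V) on D(W)={2,4,5} D(V)={2,3,4}: W {2,4,5}->{2}; V {2,3,4}->{3,4} => REVISION
Constraint 2 (V < Y) on D(V)={3,4} D(Y)={2,3,4,5,6,7}: Y {2,3,4,5,6,7}->{4,5,6,7} => REVISION
Constraint 3 (W + V = U) on D(W)={2} D(V)={3,4} D(U)={2,4,5,6}: U {2,4,5,6}->{5,6} => REVISION
Constraint 4 (U + V = W) on D(U)={5,6} D(V)={3,4} D(W)={2}: U {5,6}->{}; V {3,4}->{}; W {2}->{} => REVISION
Total revisions = 4

Answer: 4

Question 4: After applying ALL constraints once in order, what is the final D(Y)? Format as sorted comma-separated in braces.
Constraint 1 (W < V) on D(W)={2,4,5} D(V)={2,3,4}: W {2,4,5}->{2}; V {2,3,4}->{3,4}
Constraint 2 (V < Y) on D(V)={3,4} D(Y)={2,3,4,5,6,7}: Y {2,3,4,5,6,7}->{4,5,6,7}
Constraint 3 (W + V = U) on D(W)={2} D(V)={3,4} D(U)={2,4,5,6}: U {2,4,5,6}->{5,6}
Constraint 4 (U + V = W) on D(U)={5,6} D(V)={3,4} D(W)={2}: U {5,6}->{}; V {3,4}->{}; W {2}->{}
So after all 4 constraints: D(Y) = {4,5,6,7}

Answer: {4,5,6,7}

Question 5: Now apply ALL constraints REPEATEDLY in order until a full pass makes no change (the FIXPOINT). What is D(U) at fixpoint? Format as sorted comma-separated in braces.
Answer: {}

Derivation:
pass 0 (initial): D(U)={2,4,5,6}
pass 1: U {2,4,5,6}->{}; V {2,3,4}->{}; W {2,4,5}->{}; Y {2,3,4,5,6,7}->{4,5,6,7}
pass 2: Y {4,5,6,7}->{}
pass 3: no change
Fixpoint after 3 passes: D(U) = {}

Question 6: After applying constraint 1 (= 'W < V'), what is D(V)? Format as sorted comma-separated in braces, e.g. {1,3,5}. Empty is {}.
Constraint 1 (W < V) on D(W)={2,4,5} D(V)={2,3,4}: W {2,4,5}->{2}; V {2,3,4}->{3,4}
So after constraint 1: D(V) = {3,4}

Answer: {3,4}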